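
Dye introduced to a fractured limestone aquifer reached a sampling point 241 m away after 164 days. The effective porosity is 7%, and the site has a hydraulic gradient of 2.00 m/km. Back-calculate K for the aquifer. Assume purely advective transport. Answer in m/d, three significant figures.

v = L / t = 241 / 164 = 1.470 m/d
K = v · n / i = 1.470 × 0.07 / 0.0020 = 51.4 m/d

51.4 m/d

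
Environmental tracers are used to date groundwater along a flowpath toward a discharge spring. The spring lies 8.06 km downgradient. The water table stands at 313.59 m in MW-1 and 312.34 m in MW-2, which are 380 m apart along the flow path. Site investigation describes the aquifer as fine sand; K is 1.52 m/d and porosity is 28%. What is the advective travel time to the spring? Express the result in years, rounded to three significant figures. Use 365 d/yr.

1240 years

Hydraulic gradient i = (313.59 − 312.34) / 380 = 1.25 / 380 = 0.003289
Specific discharge q = 1.52 × 0.003289 = 0.005000 m/d
v = Ki/n = 1.52·0.003289/0.28 = 0.01786 m/d
L = 8.06 km = 8060 m
t = L / v = 8060 / 0.01786 = 451400 d
   = 451400 / 365 = 1240 yr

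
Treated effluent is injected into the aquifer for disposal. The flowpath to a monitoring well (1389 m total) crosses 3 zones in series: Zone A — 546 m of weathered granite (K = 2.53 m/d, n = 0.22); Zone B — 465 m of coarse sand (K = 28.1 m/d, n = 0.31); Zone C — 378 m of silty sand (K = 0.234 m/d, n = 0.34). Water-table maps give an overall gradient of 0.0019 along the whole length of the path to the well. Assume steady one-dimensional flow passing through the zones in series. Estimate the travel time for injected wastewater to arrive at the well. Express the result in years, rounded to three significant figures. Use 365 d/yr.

753 years

For zones in series the flux q is common to all zones; the equivalent conductivity is the harmonic (thickness-weighted) mean, K_eq = L_total / Σ(L_j/K_j).
Σ(L/K) = 546/2.53 + 465/28.1 + 378/0.234 = 215.8 + 16.55 + 1615 = 1848 d
K_eq = L_total / Σ(L/K) = 1389 / 1848 = 0.7517 m/d
q = K_eq · i = 0.7517 × 0.0019 = 0.001428 m/d (same in every zone)
Zone A: v = q/n = 0.001428/0.22 = 0.006492 m/d → t_A = 546/0.006492 = 84100 d
Zone B: v = q/n = 0.001428/0.31 = 0.004607 m/d → t_B = 465/0.004607 = 100900 d
Zone C: v = q/n = 0.001428/0.34 = 0.004201 m/d → t_C = 378/0.004201 = 89980 d
Total t = 84100 + 100900 + 89980 = 275000 d
   = 275000 / 365 = 753 yr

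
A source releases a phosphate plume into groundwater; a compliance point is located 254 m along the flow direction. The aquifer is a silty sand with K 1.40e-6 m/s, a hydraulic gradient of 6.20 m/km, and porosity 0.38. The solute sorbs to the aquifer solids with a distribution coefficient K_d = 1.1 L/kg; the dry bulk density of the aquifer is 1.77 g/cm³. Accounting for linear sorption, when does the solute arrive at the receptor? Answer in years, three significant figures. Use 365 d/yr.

K = 1.40e-6 m/s × 86400 s/d = 0.1210 m/d
Specific discharge q = 0.1210 × 0.0062 = 7.500e-4 m/d
v_s = q/n_e = 7.500e-4/0.38 = 0.001974 m/d
Retardation R = 1 + ρ_b·K_d/n = 1 + 1.77×1.1/0.38 = 6.124
Contaminant velocity v_c = v/R = 0.001974/6.124 = 3.223e-4 m/d
t = L/v_c = 254/3.223e-4 = 788100 d
   = 788100/365 = 2160 yr

2160 years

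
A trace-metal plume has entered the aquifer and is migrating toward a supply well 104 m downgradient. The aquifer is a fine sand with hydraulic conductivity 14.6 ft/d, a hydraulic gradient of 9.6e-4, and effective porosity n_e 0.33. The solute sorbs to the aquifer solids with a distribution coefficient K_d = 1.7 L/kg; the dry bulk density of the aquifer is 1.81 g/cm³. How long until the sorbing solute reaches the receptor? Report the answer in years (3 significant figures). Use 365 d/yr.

K = 14.6 ft/d × 0.3048 = 4.450 m/d
Darcy flux q = K·i = 4.450 × 9.6e-4 = 0.004272 m/d
v_s = q/n_e = 0.004272/0.33 = 0.01295 m/d
Retardation R = 1 + ρ_b·K_d/n = 1 + 1.81×1.7/0.33 = 10.32
Contaminant velocity v_c = v/R = 0.01295/10.32 = 0.001254 m/d
t = L/v_c = 104/0.001254 = 82940 d
   = 82940/365 = 227 yr

227 years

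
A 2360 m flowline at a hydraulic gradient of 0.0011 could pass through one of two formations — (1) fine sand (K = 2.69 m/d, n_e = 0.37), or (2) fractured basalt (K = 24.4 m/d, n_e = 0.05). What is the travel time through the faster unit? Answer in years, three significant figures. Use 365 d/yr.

Unit 1 (fine sand): v = 2.69×0.0011/0.37 = 0.007997 m/d, t = 2360/0.007997 = 295100 d
Unit 2 (fractured basalt): v = 24.4×0.0011/0.05 = 0.5368 m/d, t = 2360/0.5368 = 4396 d
Faster: 4396 d / 365 = 12.0 yr

12.0 years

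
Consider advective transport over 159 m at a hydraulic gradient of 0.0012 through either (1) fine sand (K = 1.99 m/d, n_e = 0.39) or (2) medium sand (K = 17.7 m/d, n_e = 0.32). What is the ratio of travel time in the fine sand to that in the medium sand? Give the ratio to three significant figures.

Unit 1 (fine sand): v = 1.99×0.0012/0.39 = 0.006123 m/d, t = 159/0.006123 = 25970 d
Unit 2 (medium sand): v = 17.7×0.0012/0.32 = 0.06637 m/d, t = 159/0.06637 = 2395 d
t(fine sand) / t(medium sand) = 25970/2395 = 10.8

10.8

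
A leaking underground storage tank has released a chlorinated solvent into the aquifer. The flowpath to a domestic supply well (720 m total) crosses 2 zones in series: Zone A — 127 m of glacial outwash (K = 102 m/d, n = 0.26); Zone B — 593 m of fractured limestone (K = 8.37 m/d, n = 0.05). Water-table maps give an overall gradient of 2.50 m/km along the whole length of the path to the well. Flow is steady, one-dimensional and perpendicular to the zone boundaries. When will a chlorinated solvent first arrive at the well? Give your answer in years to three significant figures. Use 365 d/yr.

Steady 1-D flow in series ⇒ the Darcy flux q is identical in every zone and the zone head losses add (resistances L/K in series).
Σ(L/K) = 127/102 + 593/8.37 = 1.245 + 70.85 = 72.09 d
K_eq = L_total / Σ(L/K) = 720 / 72.09 = 9.987 m/d
q = K_eq · i = 9.987 × 0.0025 = 0.02497 m/d (same in every zone)
Zone A: v = q/n = 0.02497/0.26 = 0.09603 m/d → t_A = 127/0.09603 = 1323 d
Zone B: v = q/n = 0.02497/0.05 = 0.4994 m/d → t_B = 593/0.4994 = 1188 d
Total t = 1323 + 1188 = 2510 d
   = 2510 / 365 = 6.88 yr

6.88 years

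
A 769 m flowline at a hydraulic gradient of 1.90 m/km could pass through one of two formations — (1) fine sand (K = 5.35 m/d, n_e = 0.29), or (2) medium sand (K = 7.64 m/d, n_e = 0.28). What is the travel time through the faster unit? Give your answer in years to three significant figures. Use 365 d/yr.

40.6 years

Unit 1 (fine sand): v = 5.35×0.0019/0.29 = 0.03505 m/d, t = 769/0.03505 = 21940 d
Unit 2 (medium sand): v = 7.64×0.0019/0.28 = 0.05184 m/d, t = 769/0.05184 = 14830 d
Faster: 14830 d / 365 = 40.6 yr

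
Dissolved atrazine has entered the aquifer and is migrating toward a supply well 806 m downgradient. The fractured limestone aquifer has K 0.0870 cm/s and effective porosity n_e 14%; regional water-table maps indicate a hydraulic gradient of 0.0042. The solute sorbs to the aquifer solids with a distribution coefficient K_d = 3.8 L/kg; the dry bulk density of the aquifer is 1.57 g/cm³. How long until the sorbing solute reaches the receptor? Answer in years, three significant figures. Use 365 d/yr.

K = 0.0870 cm/s × 864 = 75.17 m/d
q = Ki = 75.17 × 0.0042 = 0.3157 m/d
Average linear velocity = 0.3157 / 0.14 = 2.255 m/d
Retardation R = 1 + ρ_b·K_d/n = 1 + 1.57×3.8/0.14 = 43.61
Contaminant velocity v_c = v/R = 2.255/43.61 = 0.05170 m/d
t = L/v_c = 806/0.05170 = 15590 d
   = 15590/365 = 42.7 yr

42.7 years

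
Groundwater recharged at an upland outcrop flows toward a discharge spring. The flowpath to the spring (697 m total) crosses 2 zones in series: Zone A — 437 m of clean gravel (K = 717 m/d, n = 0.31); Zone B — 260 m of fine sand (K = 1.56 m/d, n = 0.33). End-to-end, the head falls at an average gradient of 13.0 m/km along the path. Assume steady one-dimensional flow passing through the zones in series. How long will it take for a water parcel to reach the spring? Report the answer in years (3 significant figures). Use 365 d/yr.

For zones in series the flux q is common to all zones; the equivalent conductivity is the harmonic (thickness-weighted) mean, K_eq = L_total / Σ(L_j/K_j).
Σ(L/K) = 437/717 + 260/1.56 = 0.6095 + 166.7 = 167.3 d
K_eq = L_total / Σ(L/K) = 697 / 167.3 = 4.167 m/d
q = K_eq · i = 4.167 × 0.013 = 0.05417 m/d (same in every zone)
Zone A: v = q/n = 0.05417/0.31 = 0.1747 m/d → t_A = 437/0.1747 = 2501 d
Zone B: v = q/n = 0.05417/0.33 = 0.1641 m/d → t_B = 260/0.1641 = 1584 d
Total t = 2501 + 1584 = 4085 d
   = 4085 / 365 = 11.2 yr

11.2 years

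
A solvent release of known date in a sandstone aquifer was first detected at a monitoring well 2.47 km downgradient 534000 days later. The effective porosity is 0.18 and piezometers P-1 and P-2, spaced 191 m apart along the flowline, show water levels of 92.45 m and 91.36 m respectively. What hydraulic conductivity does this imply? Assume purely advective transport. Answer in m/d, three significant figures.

Hydraulic gradient i = (92.45 − 91.36) / 191 = 1.09 / 191 = 0.005707
L = 2.47 km = 2470 m
v = L / t = 2470 / 534000 = 0.004625 m/d
K = v · n / i = 0.004625 × 0.18 / 0.005707 = 0.146 m/d

0.146 m/d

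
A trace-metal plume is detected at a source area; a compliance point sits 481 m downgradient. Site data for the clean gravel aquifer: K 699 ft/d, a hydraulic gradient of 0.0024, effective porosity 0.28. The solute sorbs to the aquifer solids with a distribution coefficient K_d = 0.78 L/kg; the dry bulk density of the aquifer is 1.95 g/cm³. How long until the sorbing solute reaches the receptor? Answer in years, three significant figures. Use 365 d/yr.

4.64 years

K = 699 ft/d × 0.3048 = 213.1 m/d
Specific discharge q = 213.1 × 0.0024 = 0.5113 m/d
v = Ki/n = 213.1·0.0024/0.28 = 1.826 m/d
Retardation R = 1 + ρ_b·K_d/n = 1 + 1.95×0.78/0.28 = 6.432
Contaminant velocity v_c = v/R = 1.826/6.432 = 0.2839 m/d
t = L/v_c = 481/0.2839 = 1694 d
   = 1694/365 = 4.64 yr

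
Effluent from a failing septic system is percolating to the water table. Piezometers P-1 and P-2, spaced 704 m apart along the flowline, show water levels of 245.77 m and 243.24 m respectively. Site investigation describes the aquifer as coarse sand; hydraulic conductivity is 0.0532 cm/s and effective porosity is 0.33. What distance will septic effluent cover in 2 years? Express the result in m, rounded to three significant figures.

Hydraulic gradient i = (245.77 − 243.24) / 704 = 2.53 / 704 = 0.003594
K = 0.0532 cm/s × 864 = 45.96 m/d
Darcy flux q = K·i = 45.96 × 0.003594 = 0.1652 m/d
v = Ki/n = 45.96·0.003594/0.33 = 0.5006 m/d
T = 2 yr × 365 = 730 d
L = v × T = 0.5006 × 730 = 365.4 m

365 m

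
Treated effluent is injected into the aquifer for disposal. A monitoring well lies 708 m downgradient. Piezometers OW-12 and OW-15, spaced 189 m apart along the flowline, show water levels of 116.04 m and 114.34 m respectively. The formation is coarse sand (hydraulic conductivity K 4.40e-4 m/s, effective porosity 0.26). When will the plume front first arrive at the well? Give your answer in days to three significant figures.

Hydraulic gradient i = (116.04 − 114.34) / 189 = 1.70 / 189 = 0.008995
K = 4.40e-4 m/s × 86400 s/d = 38.02 m/d
Specific discharge q = 38.02 × 0.008995 = 0.3419 m/d
Seepage velocity v = q / n = 0.3419 / 0.26 = 1.315 m/d
t = L / v = 708 / 1.315 = 538.3 d

538 days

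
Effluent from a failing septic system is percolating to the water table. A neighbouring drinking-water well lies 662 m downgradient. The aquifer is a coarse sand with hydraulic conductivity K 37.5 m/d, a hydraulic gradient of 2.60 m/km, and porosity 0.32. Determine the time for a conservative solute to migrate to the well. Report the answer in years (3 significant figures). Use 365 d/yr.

Darcy flux q = K·i = 37.5 × 0.0026 = 0.09750 m/d
Seepage velocity v = q / n = 0.09750 / 0.32 = 0.3047 m/d
t = L / v = 662 / 0.3047 = 2173 d
   = 2173 / 365 = 5.95 yr

5.95 years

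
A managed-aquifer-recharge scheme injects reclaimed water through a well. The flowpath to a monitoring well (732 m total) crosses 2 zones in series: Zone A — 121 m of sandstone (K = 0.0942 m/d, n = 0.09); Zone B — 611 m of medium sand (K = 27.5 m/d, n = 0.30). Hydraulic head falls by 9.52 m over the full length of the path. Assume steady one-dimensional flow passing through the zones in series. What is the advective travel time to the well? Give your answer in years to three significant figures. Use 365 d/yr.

73.0 years

Steady 1-D flow in series ⇒ the Darcy flux q is identical in every zone and the zone head losses add (resistances L/K in series).
Σ(L/K) = 121/0.0942 + 611/27.5 = 1285 + 22.22 = 1307 d
q = ΔH / Σ(L/K) = 9.52 / 1307 = 0.007285 m/d (same in every zone)
Zone A: v = q/n = 0.007285/0.09 = 0.08095 m/d → t_A = 121/0.08095 = 1495 d
Zone B: v = q/n = 0.007285/0.30 = 0.02428 m/d → t_B = 611/0.02428 = 25160 d
Total t = 1495 + 25160 = 26650 d
   = 26650 / 365 = 73.0 yr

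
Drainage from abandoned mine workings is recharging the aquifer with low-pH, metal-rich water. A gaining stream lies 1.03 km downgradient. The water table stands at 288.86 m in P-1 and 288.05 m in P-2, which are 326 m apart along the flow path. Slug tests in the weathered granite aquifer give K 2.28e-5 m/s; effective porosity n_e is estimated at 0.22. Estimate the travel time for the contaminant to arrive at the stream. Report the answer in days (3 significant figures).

Hydraulic gradient i = (288.86 − 288.05) / 326 = 0.81 / 326 = 0.002485
K = 2.28e-5 m/s × 86400 s/d = 1.970 m/d
Specific discharge q = 1.970 × 0.002485 = 0.004895 m/d
v_s = q/n_e = 0.004895/0.22 = 0.02225 m/d
L = 1.03 km = 1030 m
t = L / v = 1030 / 0.02225 = 46300 d

46300 days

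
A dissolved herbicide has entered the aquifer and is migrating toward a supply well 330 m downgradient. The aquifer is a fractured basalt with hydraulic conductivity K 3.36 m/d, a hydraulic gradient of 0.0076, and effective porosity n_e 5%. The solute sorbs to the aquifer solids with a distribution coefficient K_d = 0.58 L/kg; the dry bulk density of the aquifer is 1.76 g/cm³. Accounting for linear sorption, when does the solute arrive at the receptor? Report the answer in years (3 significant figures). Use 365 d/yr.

37.9 years

Specific discharge q = 3.36 × 0.0076 = 0.02554 m/d
v_s = q/n_e = 0.02554/0.05 = 0.5107 m/d
Retardation R = 1 + ρ_b·K_d/n = 1 + 1.76×0.58/0.05 = 21.42
Contaminant velocity v_c = v/R = 0.5107/21.42 = 0.02385 m/d
t = L/v_c = 330/0.02385 = 13840 d
   = 13840/365 = 37.9 yr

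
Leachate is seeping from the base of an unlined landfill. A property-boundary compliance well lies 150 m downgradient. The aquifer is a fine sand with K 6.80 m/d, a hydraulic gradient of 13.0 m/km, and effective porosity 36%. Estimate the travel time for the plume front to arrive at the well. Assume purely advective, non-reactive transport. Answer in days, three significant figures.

q = Ki = 6.80 × 0.013 = 0.08840 m/d
Average linear velocity = 0.08840 / 0.36 = 0.2456 m/d
t = L / v = 150 / 0.2456 = 610.9 d

611 days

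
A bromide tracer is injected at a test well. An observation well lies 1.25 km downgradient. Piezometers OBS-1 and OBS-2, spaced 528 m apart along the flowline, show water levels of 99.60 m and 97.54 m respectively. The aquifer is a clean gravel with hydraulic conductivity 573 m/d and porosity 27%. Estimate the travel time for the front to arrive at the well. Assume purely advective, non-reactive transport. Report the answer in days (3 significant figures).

Hydraulic gradient i = (99.60 − 97.54) / 528 = 2.06 / 528 = 0.003902
Specific discharge q = 573 × 0.003902 = 2.236 m/d
Average linear velocity = 2.236 / 0.27 = 8.280 m/d
L = 1.25 km = 1250 m
t = L / v = 1250 / 8.280 = 151.0 d

151 days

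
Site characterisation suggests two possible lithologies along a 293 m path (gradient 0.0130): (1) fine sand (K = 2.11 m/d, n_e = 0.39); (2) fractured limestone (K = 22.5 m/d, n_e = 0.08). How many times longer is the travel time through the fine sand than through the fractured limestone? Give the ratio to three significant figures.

Unit 1 (fine sand): v = 2.11×0.013/0.39 = 0.07033 m/d, t = 293/0.07033 = 4166 d
Unit 2 (fractured limestone): v = 22.5×0.013/0.08 = 3.656 m/d, t = 293/3.656 = 80.14 d
t(fine sand) / t(fractured limestone) = 4166/80.14 = 52.0

52.0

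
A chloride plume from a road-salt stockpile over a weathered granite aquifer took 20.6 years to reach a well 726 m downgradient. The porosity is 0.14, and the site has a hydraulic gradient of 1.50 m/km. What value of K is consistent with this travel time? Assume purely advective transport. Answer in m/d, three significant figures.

9.01 m/d

t = 20.6 years = 7519 d
v = L / t = 726 / 7519 = 0.09656 m/d
K = v · n / i = 0.09656 × 0.14 / 0.0015 = 9.01 m/d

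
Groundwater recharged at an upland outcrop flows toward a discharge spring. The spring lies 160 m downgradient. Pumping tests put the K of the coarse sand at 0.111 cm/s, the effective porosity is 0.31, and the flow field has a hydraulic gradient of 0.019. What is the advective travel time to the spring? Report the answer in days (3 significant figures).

27.2 days

K = 0.111 cm/s × 864 = 95.90 m/d
Darcy flux q = K·i = 95.90 × 0.019 = 1.822 m/d
Average linear velocity = 1.822 / 0.31 = 5.878 m/d
t = L / v = 160 / 5.878 = 27.22 d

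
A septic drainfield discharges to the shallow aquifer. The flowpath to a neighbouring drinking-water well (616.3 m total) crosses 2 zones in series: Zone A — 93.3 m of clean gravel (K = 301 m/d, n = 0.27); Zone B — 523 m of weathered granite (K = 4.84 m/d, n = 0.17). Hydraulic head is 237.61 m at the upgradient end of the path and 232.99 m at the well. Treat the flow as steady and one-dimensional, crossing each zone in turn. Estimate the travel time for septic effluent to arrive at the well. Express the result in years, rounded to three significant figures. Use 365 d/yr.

7.33 years

Total head drop ΔH = 237.61 − 232.99 = 4.62 m
Steady 1-D flow in series ⇒ the Darcy flux q is identical in every zone and the zone head losses add (resistances L/K in series).
Σ(L/K) = 93.3/301 + 523/4.84 = 0.3100 + 108.1 = 108.4 d
q = ΔH / Σ(L/K) = 4.62 / 108.4 = 0.04263 m/d (same in every zone)
Zone A: v = q/n = 0.04263/0.27 = 0.1579 m/d → t_A = 93.3/0.1579 = 590.9 d
Zone B: v = q/n = 0.04263/0.17 = 0.2508 m/d → t_B = 523/0.2508 = 2085 d
Total t = 590.9 + 2085 = 2676 d
   = 2676 / 365 = 7.33 yr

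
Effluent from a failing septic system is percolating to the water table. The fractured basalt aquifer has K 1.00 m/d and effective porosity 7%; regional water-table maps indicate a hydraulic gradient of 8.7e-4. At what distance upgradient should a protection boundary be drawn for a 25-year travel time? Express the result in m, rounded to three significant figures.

Specific discharge q = 1.00 × 8.7e-4 = 8.700e-4 m/d
v = Ki/n = 1.00·8.7e-4/0.07 = 0.01243 m/d
T = 25 yr × 365 = 9125 d
L = v × T = 0.01243 × 9125 = 113.4 m

113 m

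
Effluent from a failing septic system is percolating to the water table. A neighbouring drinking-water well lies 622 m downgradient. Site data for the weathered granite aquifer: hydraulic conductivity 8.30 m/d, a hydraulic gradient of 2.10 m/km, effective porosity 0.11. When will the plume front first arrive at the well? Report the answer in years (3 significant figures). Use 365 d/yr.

q = Ki = 8.30 × 0.0021 = 0.01743 m/d
v_s = q/n_e = 0.01743/0.11 = 0.1585 m/d
t = L / v = 622 / 0.1585 = 3925 d
   = 3925 / 365 = 10.8 yr

10.8 years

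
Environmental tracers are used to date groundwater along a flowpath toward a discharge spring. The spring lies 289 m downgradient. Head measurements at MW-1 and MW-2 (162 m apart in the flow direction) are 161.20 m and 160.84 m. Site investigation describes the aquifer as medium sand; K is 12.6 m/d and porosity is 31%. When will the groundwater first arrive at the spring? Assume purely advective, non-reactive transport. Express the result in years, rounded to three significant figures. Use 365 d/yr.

8.77 years

Hydraulic gradient i = (161.20 − 160.84) / 162 = 0.36 / 162 = 0.002222
Darcy flux q = K·i = 12.6 × 0.002222 = 0.02800 m/d
Seepage velocity v = q / n = 0.02800 / 0.31 = 0.09032 m/d
t = L / v = 289 / 0.09032 = 3200 d
   = 3200 / 365 = 8.77 yr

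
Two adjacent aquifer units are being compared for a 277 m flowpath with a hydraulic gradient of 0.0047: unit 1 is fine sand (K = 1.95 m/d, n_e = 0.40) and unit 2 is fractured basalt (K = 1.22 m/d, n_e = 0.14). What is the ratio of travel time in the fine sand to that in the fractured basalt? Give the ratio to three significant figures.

Unit 1 (fine sand): v = 1.95×0.0047/0.40 = 0.02291 m/d, t = 277/0.02291 = 12090 d
Unit 2 (fractured basalt): v = 1.22×0.0047/0.14 = 0.04096 m/d, t = 277/0.04096 = 6763 d
t(fine sand) / t(fractured basalt) = 12090/6763 = 1.79

1.79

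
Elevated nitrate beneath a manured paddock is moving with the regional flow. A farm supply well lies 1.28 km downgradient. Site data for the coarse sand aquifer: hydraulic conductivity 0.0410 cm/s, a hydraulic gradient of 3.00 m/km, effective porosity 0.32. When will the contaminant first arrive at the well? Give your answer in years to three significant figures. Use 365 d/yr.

K = 0.0410 cm/s × 864 = 35.42 m/d
Darcy flux q = K·i = 35.42 × 0.0030 = 0.1063 m/d
v_s = q/n_e = 0.1063/0.32 = 0.3321 m/d
L = 1.28 km = 1280 m
t = L / v = 1280 / 0.3321 = 3854 d
   = 3854 / 365 = 10.6 yr

10.6 years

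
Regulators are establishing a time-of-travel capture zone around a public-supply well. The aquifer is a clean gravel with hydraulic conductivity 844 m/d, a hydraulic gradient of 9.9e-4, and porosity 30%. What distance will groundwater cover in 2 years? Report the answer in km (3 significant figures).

2.03 km

Specific discharge q = 844 × 9.9e-4 = 0.8356 m/d
v = Ki/n = 844·9.9e-4/0.30 = 2.785 m/d
T = 2 yr × 365 = 730 d
L = v × T = 2.785 × 730 = 2033 m
   = 2.03 km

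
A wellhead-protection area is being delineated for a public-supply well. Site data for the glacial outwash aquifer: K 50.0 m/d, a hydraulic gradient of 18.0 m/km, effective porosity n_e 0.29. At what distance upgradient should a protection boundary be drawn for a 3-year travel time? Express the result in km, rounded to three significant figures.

3.40 km

Specific discharge q = 50.0 × 0.018 = 0.9000 m/d
Average linear velocity = 0.9000 / 0.29 = 3.103 m/d
T = 3 yr × 365 = 1095 d
L = v × T = 3.103 × 1095 = 3398 m
   = 3.40 km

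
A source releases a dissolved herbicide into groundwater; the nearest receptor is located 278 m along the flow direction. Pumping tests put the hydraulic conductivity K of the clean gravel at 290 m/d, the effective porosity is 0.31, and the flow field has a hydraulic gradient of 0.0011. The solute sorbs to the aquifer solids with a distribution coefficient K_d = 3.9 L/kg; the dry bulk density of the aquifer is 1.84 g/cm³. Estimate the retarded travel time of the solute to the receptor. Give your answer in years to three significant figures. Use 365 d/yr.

17.9 years

Darcy flux q = K·i = 290 × 0.0011 = 0.3190 m/d
v_s = q/n_e = 0.3190/0.31 = 1.029 m/d
Retardation R = 1 + ρ_b·K_d/n = 1 + 1.84×3.9/0.31 = 24.15
Contaminant velocity v_c = v/R = 1.029/24.15 = 0.04261 m/d
t = L/v_c = 278/0.04261 = 6524 d
   = 6524/365 = 17.9 yr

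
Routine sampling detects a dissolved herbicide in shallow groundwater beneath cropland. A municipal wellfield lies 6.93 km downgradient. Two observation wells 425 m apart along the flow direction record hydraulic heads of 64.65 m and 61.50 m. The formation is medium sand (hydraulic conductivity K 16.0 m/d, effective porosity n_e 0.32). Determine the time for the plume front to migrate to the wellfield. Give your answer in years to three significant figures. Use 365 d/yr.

Hydraulic gradient i = (64.65 − 61.50) / 425 = 3.15 / 425 = 0.007412
q = Ki = 16.0 × 0.007412 = 0.1186 m/d
Seepage velocity v = q / n = 0.1186 / 0.32 = 0.3706 m/d
L = 6.93 km = 6930 m
t = L / v = 6930 / 0.3706 = 18700 d
   = 18700 / 365 = 51.2 yr

51.2 years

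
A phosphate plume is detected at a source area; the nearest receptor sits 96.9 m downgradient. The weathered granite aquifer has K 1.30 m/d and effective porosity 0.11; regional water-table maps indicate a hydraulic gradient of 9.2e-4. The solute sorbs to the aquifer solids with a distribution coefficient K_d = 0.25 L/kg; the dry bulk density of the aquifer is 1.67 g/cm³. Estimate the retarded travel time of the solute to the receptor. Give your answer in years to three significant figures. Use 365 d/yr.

117 years

Specific discharge q = 1.30 × 9.2e-4 = 0.001196 m/d
Seepage velocity v = q / n = 0.001196 / 0.11 = 0.01087 m/d
Retardation R = 1 + ρ_b·K_d/n = 1 + 1.67×0.25/0.11 = 4.795
Contaminant velocity v_c = v/R = 0.01087/4.795 = 0.002267 m/d
t = L/v_c = 96.9/0.002267 = 42740 d
   = 42740/365 = 117 yr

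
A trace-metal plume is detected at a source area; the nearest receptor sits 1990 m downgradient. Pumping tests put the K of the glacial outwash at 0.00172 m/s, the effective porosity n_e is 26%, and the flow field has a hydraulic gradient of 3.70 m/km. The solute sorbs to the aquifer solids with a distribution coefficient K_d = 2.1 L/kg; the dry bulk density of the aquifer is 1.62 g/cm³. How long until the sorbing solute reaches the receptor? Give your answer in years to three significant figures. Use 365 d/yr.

36.3 years

K = 0.00172 m/s × 86400 s/d = 148.6 m/d
Darcy flux q = K·i = 148.6 × 0.0037 = 0.5498 m/d
v = Ki/n = 148.6·0.0037/0.26 = 2.115 m/d
Retardation R = 1 + ρ_b·K_d/n = 1 + 1.62×2.1/0.26 = 14.08
Contaminant velocity v_c = v/R = 2.115/14.08 = 0.1502 m/d
t = L/v_c = 1990/0.1502 = 13250 d
   = 13250/365 = 36.3 yr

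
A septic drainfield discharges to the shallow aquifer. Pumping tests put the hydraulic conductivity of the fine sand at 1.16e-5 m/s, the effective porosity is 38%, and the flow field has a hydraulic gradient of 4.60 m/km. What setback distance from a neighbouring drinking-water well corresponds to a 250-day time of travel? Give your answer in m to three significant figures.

3.03 m

K = 1.16e-5 m/s × 86400 s/d = 1.002 m/d
Specific discharge q = 1.002 × 0.0046 = 0.004610 m/d
v = Ki/n = 1.002·0.0046/0.38 = 0.01213 m/d
L = v × T = 0.01213 × 250 = 3.033 m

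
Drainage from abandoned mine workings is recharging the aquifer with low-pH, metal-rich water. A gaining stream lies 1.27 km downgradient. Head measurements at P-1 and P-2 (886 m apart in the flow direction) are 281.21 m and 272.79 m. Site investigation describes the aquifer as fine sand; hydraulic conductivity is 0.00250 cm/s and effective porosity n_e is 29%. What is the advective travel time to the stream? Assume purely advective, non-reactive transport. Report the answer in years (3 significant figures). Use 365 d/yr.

Hydraulic gradient i = (281.21 − 272.79) / 886 = 8.42 / 886 = 0.009503
K = 0.00250 cm/s × 864 = 2.160 m/d
q = Ki = 2.160 × 0.009503 = 0.02053 m/d
v = Ki/n = 2.160·0.009503/0.29 = 0.07078 m/d
L = 1.27 km = 1270 m
t = L / v = 1270 / 0.07078 = 17940 d
   = 17940 / 365 = 49.2 yr

49.2 years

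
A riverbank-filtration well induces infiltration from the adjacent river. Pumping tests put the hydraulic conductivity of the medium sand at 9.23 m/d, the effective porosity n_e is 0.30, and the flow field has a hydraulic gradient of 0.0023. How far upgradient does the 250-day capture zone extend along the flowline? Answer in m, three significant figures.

Specific discharge q = 9.23 × 0.0023 = 0.02123 m/d
v_s = q/n_e = 0.02123/0.30 = 0.07076 m/d
L = v × T = 0.07076 × 250 = 17.69 m

17.7 m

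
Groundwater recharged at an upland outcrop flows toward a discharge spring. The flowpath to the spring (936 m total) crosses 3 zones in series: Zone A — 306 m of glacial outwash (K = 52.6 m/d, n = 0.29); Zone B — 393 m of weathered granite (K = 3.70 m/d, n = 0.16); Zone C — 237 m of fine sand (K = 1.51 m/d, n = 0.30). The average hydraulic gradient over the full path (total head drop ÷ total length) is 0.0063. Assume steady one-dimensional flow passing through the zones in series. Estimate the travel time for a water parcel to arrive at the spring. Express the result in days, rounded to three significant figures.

10200 days

Steady 1-D flow in series ⇒ the Darcy flux q is identical in every zone and the zone head losses add (resistances L/K in series).
Σ(L/K) = 306/52.6 + 393/3.70 + 237/1.51 = 5.817 + 106.2 + 157.0 = 269.0 d
K_eq = L_total / Σ(L/K) = 936 / 269.0 = 3.480 m/d
q = K_eq · i = 3.480 × 0.0063 = 0.02192 m/d (same in every zone)
Zone A: v = q/n = 0.02192/0.29 = 0.07559 m/d → t_A = 306/0.07559 = 4048 d
Zone B: v = q/n = 0.02192/0.16 = 0.1370 m/d → t_B = 393/0.1370 = 2868 d
Zone C: v = q/n = 0.02192/0.30 = 0.07307 m/d → t_C = 237/0.07307 = 3243 d
Total t = 4048 + 2868 + 3243 = 10160 d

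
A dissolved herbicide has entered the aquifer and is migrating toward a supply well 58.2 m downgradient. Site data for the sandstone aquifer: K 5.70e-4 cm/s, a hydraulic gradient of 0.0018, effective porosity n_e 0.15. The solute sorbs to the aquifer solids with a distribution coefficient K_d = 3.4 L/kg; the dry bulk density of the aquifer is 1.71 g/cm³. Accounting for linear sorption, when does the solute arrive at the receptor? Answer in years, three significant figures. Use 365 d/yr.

1070 years

K = 5.70e-4 cm/s × 864 = 0.4925 m/d
Specific discharge q = 0.4925 × 0.0018 = 8.865e-4 m/d
v = Ki/n = 0.4925·0.0018/0.15 = 0.005910 m/d
Retardation R = 1 + ρ_b·K_d/n = 1 + 1.71×3.4/0.15 = 39.76
Contaminant velocity v_c = v/R = 0.005910/39.76 = 1.486e-4 m/d
t = L/v_c = 58.2/1.486e-4 = 391600 d
   = 391600/365 = 1070 yr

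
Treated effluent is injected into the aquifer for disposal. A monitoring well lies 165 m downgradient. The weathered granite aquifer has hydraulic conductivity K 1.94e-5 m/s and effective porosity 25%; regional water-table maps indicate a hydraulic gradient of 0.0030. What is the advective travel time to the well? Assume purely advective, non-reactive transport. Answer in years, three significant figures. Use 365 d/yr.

22.5 years

K = 1.94e-5 m/s × 86400 s/d = 1.676 m/d
q = Ki = 1.676 × 0.0030 = 0.005028 m/d
Seepage velocity v = q / n = 0.005028 / 0.25 = 0.02011 m/d
t = L / v = 165 / 0.02011 = 8203 d
   = 8203 / 365 = 22.5 yr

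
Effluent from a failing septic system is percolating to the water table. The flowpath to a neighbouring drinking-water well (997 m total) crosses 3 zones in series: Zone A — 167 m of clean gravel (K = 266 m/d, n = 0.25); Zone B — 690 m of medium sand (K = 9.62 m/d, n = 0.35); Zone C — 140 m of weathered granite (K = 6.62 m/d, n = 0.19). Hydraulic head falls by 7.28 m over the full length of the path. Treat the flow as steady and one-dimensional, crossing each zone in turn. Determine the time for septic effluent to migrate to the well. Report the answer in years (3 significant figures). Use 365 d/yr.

Continuity: the same q passes through each zone, so ΔH = q·Σ(L_j/K_j) — the zones act as resistances in series.
Σ(L/K) = 167/266 + 690/9.62 + 140/6.62 = 0.6278 + 71.73 + 21.15 = 93.50 d
q = ΔH / Σ(L/K) = 7.28 / 93.50 = 0.07786 m/d (same in every zone)
Zone A: v = q/n = 0.07786/0.25 = 0.3114 m/d → t_A = 167/0.3114 = 536.2 d
Zone B: v = q/n = 0.07786/0.35 = 0.2225 m/d → t_B = 690/0.2225 = 3102 d
Zone C: v = q/n = 0.07786/0.19 = 0.4098 m/d → t_C = 140/0.4098 = 341.6 d
Total t = 536.2 + 3102 + 341.6 = 3980 d
   = 3980 / 365 = 10.9 yr

10.9 years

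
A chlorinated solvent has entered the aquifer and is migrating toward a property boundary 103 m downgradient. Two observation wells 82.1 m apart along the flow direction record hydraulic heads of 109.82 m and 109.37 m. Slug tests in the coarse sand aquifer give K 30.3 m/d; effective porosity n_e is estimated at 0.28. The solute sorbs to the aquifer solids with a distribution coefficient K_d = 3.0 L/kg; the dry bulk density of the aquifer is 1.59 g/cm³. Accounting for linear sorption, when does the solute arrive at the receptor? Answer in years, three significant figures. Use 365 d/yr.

8.58 years

Hydraulic gradient i = (109.82 − 109.37) / 82.1 = 0.45 / 82.1 = 0.005481
Specific discharge q = 30.3 × 0.005481 = 0.1661 m/d
Average linear velocity = 0.1661 / 0.28 = 0.5931 m/d
Retardation R = 1 + ρ_b·K_d/n = 1 + 1.59×3.0/0.28 = 18.04
Contaminant velocity v_c = v/R = 0.5931/18.04 = 0.03289 m/d
t = L/v_c = 103/0.03289 = 3132 d
   = 3132/365 = 8.58 yr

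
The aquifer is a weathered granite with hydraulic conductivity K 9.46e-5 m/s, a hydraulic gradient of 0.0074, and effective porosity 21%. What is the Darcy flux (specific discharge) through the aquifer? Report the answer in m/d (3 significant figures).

0.0605 m/d

K = 9.46e-5 m/s × 86400 s/d = 8.173 m/d
Specific discharge q = 8.173 × 0.0074 = 0.06048 m/d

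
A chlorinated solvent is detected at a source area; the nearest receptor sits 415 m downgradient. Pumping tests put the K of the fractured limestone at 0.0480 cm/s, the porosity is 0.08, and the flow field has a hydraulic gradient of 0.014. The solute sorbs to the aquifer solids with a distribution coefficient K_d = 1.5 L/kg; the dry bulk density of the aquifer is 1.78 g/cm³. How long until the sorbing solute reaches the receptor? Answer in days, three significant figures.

1970 days

K = 0.0480 cm/s × 864 = 41.47 m/d
Specific discharge q = 41.47 × 0.014 = 0.5806 m/d
Average linear velocity = 0.5806 / 0.08 = 7.258 m/d
Retardation R = 1 + ρ_b·K_d/n = 1 + 1.78×1.5/0.08 = 34.38
Contaminant velocity v_c = v/R = 7.258/34.38 = 0.2111 m/d
t = L/v_c = 415/0.2111 = 1966 d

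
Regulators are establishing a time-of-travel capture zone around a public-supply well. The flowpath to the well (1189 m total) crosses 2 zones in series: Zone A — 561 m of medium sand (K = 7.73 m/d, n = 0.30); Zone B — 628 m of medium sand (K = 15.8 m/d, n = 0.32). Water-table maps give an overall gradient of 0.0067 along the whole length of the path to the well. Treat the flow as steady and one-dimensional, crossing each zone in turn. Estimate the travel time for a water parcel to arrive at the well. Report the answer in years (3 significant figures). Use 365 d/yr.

14.3 years

For zones in series the flux q is common to all zones; the equivalent conductivity is the harmonic (thickness-weighted) mean, K_eq = L_total / Σ(L_j/K_j).
Σ(L/K) = 561/7.73 + 628/15.8 = 72.57 + 39.75 = 112.3 d
K_eq = L_total / Σ(L/K) = 1189 / 112.3 = 10.59 m/d
q = K_eq · i = 10.59 × 0.0067 = 0.07092 m/d (same in every zone)
Zone A: v = q/n = 0.07092/0.30 = 0.2364 m/d → t_A = 561/0.2364 = 2373 d
Zone B: v = q/n = 0.07092/0.32 = 0.2216 m/d → t_B = 628/0.2216 = 2833 d
Total t = 2373 + 2833 = 5206 d
   = 5206 / 365 = 14.3 yr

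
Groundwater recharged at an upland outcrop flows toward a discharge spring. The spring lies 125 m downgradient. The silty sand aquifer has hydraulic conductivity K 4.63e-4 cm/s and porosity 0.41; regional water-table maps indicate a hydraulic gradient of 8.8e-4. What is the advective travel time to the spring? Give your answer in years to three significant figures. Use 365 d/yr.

399 years

K = 4.63e-4 cm/s × 864 = 0.4000 m/d
Specific discharge q = 0.4000 × 8.8e-4 = 3.520e-4 m/d
Seepage velocity v = q / n = 3.520e-4 / 0.41 = 8.586e-4 m/d
t = L / v = 125 / 8.586e-4 = 145600 d
   = 145600 / 365 = 399 yr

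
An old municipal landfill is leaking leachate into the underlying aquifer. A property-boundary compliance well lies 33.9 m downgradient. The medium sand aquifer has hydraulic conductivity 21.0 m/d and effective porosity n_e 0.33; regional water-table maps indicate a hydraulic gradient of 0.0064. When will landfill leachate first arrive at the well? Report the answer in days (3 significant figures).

Darcy flux q = K·i = 21.0 × 0.0064 = 0.1344 m/d
Average linear velocity = 0.1344 / 0.33 = 0.4073 m/d
t = L / v = 33.9 / 0.4073 = 83.24 d

83.2 days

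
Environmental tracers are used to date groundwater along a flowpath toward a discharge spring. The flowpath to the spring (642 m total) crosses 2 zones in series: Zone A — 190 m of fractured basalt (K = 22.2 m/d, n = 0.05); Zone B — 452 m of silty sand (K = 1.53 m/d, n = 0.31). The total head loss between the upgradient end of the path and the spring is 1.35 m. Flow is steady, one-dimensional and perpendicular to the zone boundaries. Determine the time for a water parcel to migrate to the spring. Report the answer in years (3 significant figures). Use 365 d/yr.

Steady 1-D flow in series ⇒ the Darcy flux q is identical in every zone and the zone head losses add (resistances L/K in series).
Σ(L/K) = 190/22.2 + 452/1.53 = 8.559 + 295.4 = 304.0 d
q = ΔH / Σ(L/K) = 1.35 / 304.0 = 0.004441 m/d (same in every zone)
Zone A: v = q/n = 0.004441/0.05 = 0.08882 m/d → t_A = 190/0.08882 = 2139 d
Zone B: v = q/n = 0.004441/0.31 = 0.01433 m/d → t_B = 452/0.01433 = 31550 d
Total t = 2139 + 31550 = 33690 d
   = 33690 / 365 = 92.3 yr

92.3 years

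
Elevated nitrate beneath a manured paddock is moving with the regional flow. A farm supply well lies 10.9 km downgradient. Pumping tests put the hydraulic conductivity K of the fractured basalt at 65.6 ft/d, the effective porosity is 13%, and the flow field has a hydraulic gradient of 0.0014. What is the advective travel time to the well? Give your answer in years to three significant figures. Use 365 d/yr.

139 years

K = 65.6 ft/d × 0.3048 = 19.99 m/d
Darcy flux q = K·i = 19.99 × 0.0014 = 0.02799 m/d
Average linear velocity = 0.02799 / 0.13 = 0.2153 m/d
L = 10.9 km = 10900 m
t = L / v = 10900 / 0.2153 = 50620 d
   = 50620 / 365 = 139 yr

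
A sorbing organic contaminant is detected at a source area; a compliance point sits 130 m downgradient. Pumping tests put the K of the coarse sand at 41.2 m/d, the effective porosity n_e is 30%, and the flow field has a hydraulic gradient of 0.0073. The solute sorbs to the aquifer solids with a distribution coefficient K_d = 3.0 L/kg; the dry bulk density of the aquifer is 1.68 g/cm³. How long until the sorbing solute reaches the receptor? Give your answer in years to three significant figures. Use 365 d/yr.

Darcy flux q = K·i = 41.2 × 0.0073 = 0.3008 m/d
Seepage velocity v = q / n = 0.3008 / 0.30 = 1.003 m/d
Retardation R = 1 + ρ_b·K_d/n = 1 + 1.68×3.0/0.30 = 17.80
Contaminant velocity v_c = v/R = 1.003/17.80 = 0.05632 m/d
t = L/v_c = 130/0.05632 = 2308 d
   = 2308/365 = 6.32 yr

6.32 years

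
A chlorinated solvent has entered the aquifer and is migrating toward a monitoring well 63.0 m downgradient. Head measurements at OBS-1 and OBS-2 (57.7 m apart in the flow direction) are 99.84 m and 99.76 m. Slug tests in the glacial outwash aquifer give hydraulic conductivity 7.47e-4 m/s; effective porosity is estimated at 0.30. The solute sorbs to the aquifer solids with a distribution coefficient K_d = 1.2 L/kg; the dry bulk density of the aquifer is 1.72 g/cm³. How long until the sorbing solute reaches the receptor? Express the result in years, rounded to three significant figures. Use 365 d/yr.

Hydraulic gradient i = (99.84 − 99.76) / 57.7 = 0.08 / 57.7 = 0.001386
K = 7.47e-4 m/s × 86400 s/d = 64.54 m/d
q = Ki = 64.54 × 0.001386 = 0.08948 m/d
Average linear velocity = 0.08948 / 0.30 = 0.2983 m/d
Retardation R = 1 + ρ_b·K_d/n = 1 + 1.72×1.2/0.30 = 7.880
Contaminant velocity v_c = v/R = 0.2983/7.880 = 0.03785 m/d
t = L/v_c = 63.0/0.03785 = 1664 d
   = 1664/365 = 4.56 yr

4.56 years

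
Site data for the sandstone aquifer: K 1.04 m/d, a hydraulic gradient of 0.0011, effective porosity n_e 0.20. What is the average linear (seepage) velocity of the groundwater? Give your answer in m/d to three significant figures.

0.00572 m/d

q = Ki = 1.04 × 0.0011 = 0.001144 m/d
v = Ki/n = 1.04·0.0011/0.20 = 0.005720 m/d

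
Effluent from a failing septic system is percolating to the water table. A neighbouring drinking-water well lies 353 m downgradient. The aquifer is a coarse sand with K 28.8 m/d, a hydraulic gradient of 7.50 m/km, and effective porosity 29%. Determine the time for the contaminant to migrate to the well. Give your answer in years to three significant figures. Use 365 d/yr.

1.30 years

q = Ki = 28.8 × 0.0075 = 0.2160 m/d
v = Ki/n = 28.8·0.0075/0.29 = 0.7448 m/d
t = L / v = 353 / 0.7448 = 473.9 d
   = 473.9 / 365 = 1.30 yr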